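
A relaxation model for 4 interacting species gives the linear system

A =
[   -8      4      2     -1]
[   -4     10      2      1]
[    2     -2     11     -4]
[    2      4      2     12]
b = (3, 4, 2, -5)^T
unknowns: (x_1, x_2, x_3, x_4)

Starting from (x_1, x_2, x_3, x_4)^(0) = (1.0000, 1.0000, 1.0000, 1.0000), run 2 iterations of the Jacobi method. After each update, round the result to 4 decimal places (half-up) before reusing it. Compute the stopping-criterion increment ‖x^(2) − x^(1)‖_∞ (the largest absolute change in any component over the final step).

Iteration 1:
  x_1 = (3 - (4)·1.0000 - (2)·1.0000 - (-1)·1.0000) / (-8) = 0.2500
  x_2 = (4 - (-4)·1.0000 - (2)·1.0000 - (1)·1.0000) / (10) = 0.5000
  x_3 = (2 - (2)·1.0000 - (-2)·1.0000 - (-4)·1.0000) / (11) = 0.5455
  x_4 = (-5 - (2)·1.0000 - (4)·1.0000 - (2)·1.0000) / (12) = -1.0833
Iteration 2:
  x_1 = (3 - (4)·0.5000 - (2)·0.5455 - (-1)·-1.0833) / (-8) = 0.1468
  x_2 = (4 - (-4)·0.2500 - (2)·0.5455 - (1)·-1.0833) / (10) = 0.4992
  x_3 = (2 - (2)·0.2500 - (-2)·0.5000 - (-4)·-1.0833) / (11) = -0.1667
  x_4 = (-5 - (2)·0.2500 - (4)·0.5000 - (2)·0.5455) / (12) = -0.7159
Change: (-0.1032, -0.0008, -0.7122, 0.3674) → max |·| = 0.7122

0.7122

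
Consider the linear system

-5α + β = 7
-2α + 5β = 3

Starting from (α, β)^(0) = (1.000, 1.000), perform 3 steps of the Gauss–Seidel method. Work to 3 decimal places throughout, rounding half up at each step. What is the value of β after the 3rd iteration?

Iteration 1:
  α = (7 - (1)·1.000) / (-5) = -1.200
  β = (3 - (-2)·-1.200) / (5) = 0.120
Iteration 2:
  α = (7 - (1)·0.120) / (-5) = -1.376
  β = (3 - (-2)·-1.376) / (5) = 0.050
Iteration 3:
  α = (7 - (1)·0.050) / (-5) = -1.390
  β = (3 - (-2)·-1.390) / (5) = 0.044

0.044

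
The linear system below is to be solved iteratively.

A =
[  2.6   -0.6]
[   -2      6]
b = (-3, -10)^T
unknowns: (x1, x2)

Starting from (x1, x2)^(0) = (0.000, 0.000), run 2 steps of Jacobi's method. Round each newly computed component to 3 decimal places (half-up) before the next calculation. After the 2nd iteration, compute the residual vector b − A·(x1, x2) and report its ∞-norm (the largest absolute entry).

0.772

Iteration 1:
  x1 = (-3 - (-0.6)·0.000) / (2.6) = -1.154
  x2 = (-10 - (-2)·0.000) / (6) = -1.667
Iteration 2:
  x1 = (-3 - (-0.6)·-1.667) / (2.6) = -1.539
  x2 = (-10 - (-2)·-1.154) / (6) = -2.051
Residual b − A·x = (-0.229, -0.772); ∞-norm = 0.772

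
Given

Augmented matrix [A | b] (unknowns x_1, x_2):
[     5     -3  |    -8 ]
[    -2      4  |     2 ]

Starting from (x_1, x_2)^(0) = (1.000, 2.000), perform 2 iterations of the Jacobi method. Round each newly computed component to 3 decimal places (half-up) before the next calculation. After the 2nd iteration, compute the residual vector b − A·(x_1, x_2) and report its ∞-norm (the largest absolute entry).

2.100

Iteration 1:
  x_1 = (-8 - (-3)·2.000) / (5) = -0.400
  x_2 = (2 - (-2)·1.000) / (4) = 1.000
Iteration 2:
  x_1 = (-8 - (-3)·1.000) / (5) = -1.000
  x_2 = (2 - (-2)·-0.400) / (4) = 0.300
Residual b − A·x = (-2.100, -1.200); ∞-norm = 2.100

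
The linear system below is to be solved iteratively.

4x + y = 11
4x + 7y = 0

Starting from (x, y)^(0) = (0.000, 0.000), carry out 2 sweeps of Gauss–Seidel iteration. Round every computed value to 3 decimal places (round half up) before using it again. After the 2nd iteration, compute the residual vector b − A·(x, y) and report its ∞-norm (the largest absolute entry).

0.224

Iteration 1:
  x = (11 - (1)·0.000) / (4) = 2.750
  y = (0 - (4)·2.750) / (7) = -1.571
Iteration 2:
  x = (11 - (1)·-1.571) / (4) = 3.143
  y = (0 - (4)·3.143) / (7) = -1.796
Residual b − A·x = (0.224, 0.000); ∞-norm = 0.224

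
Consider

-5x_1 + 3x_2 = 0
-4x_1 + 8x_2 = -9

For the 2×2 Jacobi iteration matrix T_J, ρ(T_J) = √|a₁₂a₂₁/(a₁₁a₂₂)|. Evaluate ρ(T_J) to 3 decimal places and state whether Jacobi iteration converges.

0.548

a₁₂a₂₁/(a₁₁a₂₂) = (3)·(-4) / ((-5)·(8)) = 0.300000
ρ = √|0.300000| = √0.300000 = 0.548
ρ < 1, so Jacobi converges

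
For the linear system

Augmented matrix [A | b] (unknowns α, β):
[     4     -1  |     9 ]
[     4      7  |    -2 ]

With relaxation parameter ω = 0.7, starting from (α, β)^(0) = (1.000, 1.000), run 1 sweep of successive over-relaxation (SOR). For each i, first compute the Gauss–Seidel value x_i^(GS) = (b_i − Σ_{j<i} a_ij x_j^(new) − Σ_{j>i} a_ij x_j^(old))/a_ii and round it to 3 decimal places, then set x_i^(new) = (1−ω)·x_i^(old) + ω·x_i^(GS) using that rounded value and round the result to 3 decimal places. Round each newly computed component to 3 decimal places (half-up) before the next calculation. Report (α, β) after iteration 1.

Iteration 1:
  α: GS value = (9 - (-1)·1.000) / (4) = 2.500;  α ← (1−ω)·1.000 + ω·2.500 = 2.050
  β: GS value = (-2 - (4)·2.050) / (7) = -1.457;  β ← (1−ω)·1.000 + ω·-1.457 = -0.720

(2.050, -0.720)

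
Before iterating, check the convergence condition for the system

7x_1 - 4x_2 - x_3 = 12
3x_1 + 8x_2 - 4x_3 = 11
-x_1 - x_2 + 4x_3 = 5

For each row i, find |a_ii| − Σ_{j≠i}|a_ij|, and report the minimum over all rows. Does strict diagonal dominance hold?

row 1: |7| − (4+1) = 2
row 2: |8| − (3+4) = 1
row 3: |4| − (1+1) = 2
minimum over rows = 1 → strictly diagonally dominant (convergence guaranteed)

1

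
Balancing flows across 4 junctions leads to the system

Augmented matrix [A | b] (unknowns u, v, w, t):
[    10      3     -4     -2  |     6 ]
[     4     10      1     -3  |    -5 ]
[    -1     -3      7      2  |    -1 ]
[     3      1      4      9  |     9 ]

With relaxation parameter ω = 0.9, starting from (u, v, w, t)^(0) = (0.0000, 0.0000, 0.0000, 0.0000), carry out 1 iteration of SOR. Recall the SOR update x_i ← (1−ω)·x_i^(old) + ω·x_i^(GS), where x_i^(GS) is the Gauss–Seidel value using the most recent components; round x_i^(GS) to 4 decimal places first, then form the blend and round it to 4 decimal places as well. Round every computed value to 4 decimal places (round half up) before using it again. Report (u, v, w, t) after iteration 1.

Iteration 1:
  u: GS value = (6 - (3)·0.0000 - (-4)·0.0000 - (-2)·0.0000) / (10) = 0.6000;  u ← (1−ω)·0.0000 + ω·0.6000 = 0.5400
  v: GS value = (-5 - (4)·0.5400 - (1)·0.0000 - (-3)·0.0000) / (10) = -0.7160;  v ← (1−ω)·0.0000 + ω·-0.7160 = -0.6444
  w: GS value = (-1 - (-1)·0.5400 - (-3)·-0.6444 - (2)·0.0000) / (7) = -0.3419;  w ← (1−ω)·0.0000 + ω·-0.3419 = -0.3077
  t: GS value = (9 - (3)·0.5400 - (1)·-0.6444 - (4)·-0.3077) / (9) = 1.0284;  t ← (1−ω)·0.0000 + ω·1.0284 = 0.9256

(0.5400, -0.6444, -0.3077, 0.9256)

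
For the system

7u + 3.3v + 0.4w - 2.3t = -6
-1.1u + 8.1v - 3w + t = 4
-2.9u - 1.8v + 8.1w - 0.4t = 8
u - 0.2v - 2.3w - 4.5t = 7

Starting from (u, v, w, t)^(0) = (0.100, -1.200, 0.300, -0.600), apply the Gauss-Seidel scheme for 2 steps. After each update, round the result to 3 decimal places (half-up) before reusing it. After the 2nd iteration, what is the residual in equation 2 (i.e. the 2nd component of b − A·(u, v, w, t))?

-1.526

Iteration 1:
  u = (-6 - (3.3)·-1.200 - (0.4)·0.300 - (-2.3)·-0.600) / (7) = -0.506
  v = (4 - (-1.1)·-0.506 - (-3)·0.300 - (1)·-0.600) / (8.1) = 0.610
  w = (8 - (-2.9)·-0.506 - (-1.8)·0.610 - (-0.4)·-0.600) / (8.1) = 0.912
  t = (7 - (1)·-0.506 - (-0.2)·0.610 - (-2.3)·0.912) / (-4.5) = -2.161
Iteration 2:
  u = (-6 - (3.3)·0.610 - (0.4)·0.912 - (-2.3)·-2.161) / (7) = -1.907
  v = (4 - (-1.1)·-1.907 - (-3)·0.912 - (1)·-2.161) / (8.1) = 0.839
  w = (8 - (-2.9)·-1.907 - (-1.8)·0.839 - (-0.4)·-2.161) / (8.1) = 0.385
  t = (7 - (1)·-1.907 - (-0.2)·0.839 - (-2.3)·0.385) / (-4.5) = -2.213
Residual b − A·x = (-0.664, -1.526, -0.024, 0.002)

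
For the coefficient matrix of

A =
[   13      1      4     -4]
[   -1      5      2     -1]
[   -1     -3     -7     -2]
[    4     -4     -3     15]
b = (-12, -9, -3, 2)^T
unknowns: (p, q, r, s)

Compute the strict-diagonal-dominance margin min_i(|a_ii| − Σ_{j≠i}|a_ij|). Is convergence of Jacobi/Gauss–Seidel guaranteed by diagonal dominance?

1

row 1: |13| − (1+4+4) = 4
row 2: |5| − (1+2+1) = 1
row 3: |-7| − (1+3+2) = 1
row 4: |15| − (4+4+3) = 4
minimum over rows = 1 → strictly diagonally dominant (convergence guaranteed)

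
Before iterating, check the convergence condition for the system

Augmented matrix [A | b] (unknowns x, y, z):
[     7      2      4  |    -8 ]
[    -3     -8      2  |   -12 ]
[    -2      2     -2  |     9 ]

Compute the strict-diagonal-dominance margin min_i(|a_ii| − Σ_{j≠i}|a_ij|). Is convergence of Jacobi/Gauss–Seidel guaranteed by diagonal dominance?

row 1: |7| − (2+4) = 1
row 2: |-8| − (3+2) = 3
row 3: |-2| − (2+2) = -2
minimum over rows = -2 → not strictly diagonally dominant

-2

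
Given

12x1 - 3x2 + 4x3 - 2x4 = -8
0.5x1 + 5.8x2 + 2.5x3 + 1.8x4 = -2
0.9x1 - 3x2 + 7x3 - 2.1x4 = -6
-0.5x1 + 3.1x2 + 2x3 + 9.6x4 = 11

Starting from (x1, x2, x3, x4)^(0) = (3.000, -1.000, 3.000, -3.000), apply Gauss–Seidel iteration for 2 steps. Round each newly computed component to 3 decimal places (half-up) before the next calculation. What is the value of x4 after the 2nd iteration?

1.273

Iteration 1:
  x1 = (-8 - (-3)·-1.000 - (4)·3.000 - (-2)·-3.000) / (12) = -2.417
  x2 = (-2 - (0.5)·-2.417 - (2.5)·3.000 - (1.8)·-3.000) / (5.8) = -0.499
  x3 = (-6 - (0.9)·-2.417 - (-3)·-0.499 - (-2.1)·-3.000) / (7) = -1.660
  x4 = (11 - (-0.5)·-2.417 - (3.1)·-0.499 - (2)·-1.660) / (9.6) = 1.527
Iteration 2:
  x1 = (-8 - (-3)·-0.499 - (4)·-1.660 - (-2)·1.527) / (12) = 0.016
  x2 = (-2 - (0.5)·0.016 - (2.5)·-1.660 - (1.8)·1.527) / (5.8) = -0.105
  x3 = (-6 - (0.9)·0.016 - (-3)·-0.105 - (-2.1)·1.527) / (7) = -0.446
  x4 = (11 - (-0.5)·0.016 - (3.1)·-0.105 - (2)·-0.446) / (9.6) = 1.273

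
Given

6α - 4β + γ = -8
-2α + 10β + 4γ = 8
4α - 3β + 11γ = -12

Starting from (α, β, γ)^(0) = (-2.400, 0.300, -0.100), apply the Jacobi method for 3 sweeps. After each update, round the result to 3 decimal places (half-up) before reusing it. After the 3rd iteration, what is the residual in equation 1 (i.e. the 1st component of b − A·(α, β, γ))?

0.703

Iteration 1:
  α = (-8 - (-4)·0.300 - (1)·-0.100) / (6) = -1.117
  β = (8 - (-2)·-2.400 - (4)·-0.100) / (10) = 0.360
  γ = (-12 - (4)·-2.400 - (-3)·0.300) / (11) = -0.136
Iteration 2:
  α = (-8 - (-4)·0.360 - (1)·-0.136) / (6) = -1.071
  β = (8 - (-2)·-1.117 - (4)·-0.136) / (10) = 0.631
  γ = (-12 - (4)·-1.117 - (-3)·0.360) / (11) = -0.587
Iteration 3:
  α = (-8 - (-4)·0.631 - (1)·-0.587) / (6) = -0.815
  β = (8 - (-2)·-1.071 - (4)·-0.587) / (10) = 0.821
  γ = (-12 - (4)·-1.071 - (-3)·0.631) / (11) = -0.529
Residual b − A·x = (0.703, 0.276, -0.458)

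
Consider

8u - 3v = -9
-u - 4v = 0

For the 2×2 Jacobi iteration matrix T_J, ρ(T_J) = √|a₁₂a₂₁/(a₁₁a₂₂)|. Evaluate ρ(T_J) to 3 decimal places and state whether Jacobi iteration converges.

0.306

a₁₂a₂₁/(a₁₁a₂₂) = (-3)·(-1) / ((8)·(-4)) = -0.093750
ρ = √|-0.093750| = √0.093750 = 0.306
ρ < 1, so Jacobi converges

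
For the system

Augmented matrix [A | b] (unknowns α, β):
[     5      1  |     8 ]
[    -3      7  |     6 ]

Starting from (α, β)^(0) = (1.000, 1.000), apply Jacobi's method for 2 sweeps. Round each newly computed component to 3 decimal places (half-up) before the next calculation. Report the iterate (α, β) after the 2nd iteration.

(1.343, 1.457)

Iteration 1:
  α = (8 - (1)·1.000) / (5) = 1.400
  β = (6 - (-3)·1.000) / (7) = 1.286
Iteration 2:
  α = (8 - (1)·1.286) / (5) = 1.343
  β = (6 - (-3)·1.400) / (7) = 1.457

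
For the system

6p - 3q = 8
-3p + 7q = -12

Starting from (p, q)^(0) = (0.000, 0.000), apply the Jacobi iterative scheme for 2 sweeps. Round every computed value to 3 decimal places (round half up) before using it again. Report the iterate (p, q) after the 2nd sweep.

Iteration 1:
  p = (8 - (-3)·0.000) / (6) = 1.333
  q = (-12 - (-3)·0.000) / (7) = -1.714
Iteration 2:
  p = (8 - (-3)·-1.714) / (6) = 0.476
  q = (-12 - (-3)·1.333) / (7) = -1.143

(0.476, -1.143)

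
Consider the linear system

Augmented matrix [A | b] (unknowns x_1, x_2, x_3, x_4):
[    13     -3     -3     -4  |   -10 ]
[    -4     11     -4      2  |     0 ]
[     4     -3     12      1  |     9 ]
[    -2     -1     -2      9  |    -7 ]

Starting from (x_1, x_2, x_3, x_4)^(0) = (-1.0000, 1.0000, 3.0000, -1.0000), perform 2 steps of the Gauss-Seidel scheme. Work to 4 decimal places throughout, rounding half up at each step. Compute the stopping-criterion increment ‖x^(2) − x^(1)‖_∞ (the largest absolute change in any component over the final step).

Iteration 1:
  x_1 = (-10 - (-3)·1.0000 - (-3)·3.0000 - (-4)·-1.0000) / (13) = -0.1538
  x_2 = (0 - (-4)·-0.1538 - (-4)·3.0000 - (2)·-1.0000) / (11) = 1.2168
  x_3 = (9 - (4)·-0.1538 - (-3)·1.2168 - (1)·-1.0000) / (12) = 1.1888
  x_4 = (-7 - (-2)·-0.1538 - (-1)·1.2168 - (-2)·1.1888) / (9) = -0.4126
Iteration 2:
  x_1 = (-10 - (-3)·1.2168 - (-3)·1.1888 - (-4)·-0.4126) / (13) = -0.3410
  x_2 = (0 - (-4)·-0.3410 - (-4)·1.1888 - (2)·-0.4126) / (11) = 0.3833
  x_3 = (9 - (4)·-0.3410 - (-3)·0.3833 - (1)·-0.4126) / (12) = 0.9939
  x_4 = (-7 - (-2)·-0.3410 - (-1)·0.3833 - (-2)·0.9939) / (9) = -0.5901
Change: (-0.1872, -0.8335, -0.1949, -0.1775) → max |·| = 0.8335

0.8335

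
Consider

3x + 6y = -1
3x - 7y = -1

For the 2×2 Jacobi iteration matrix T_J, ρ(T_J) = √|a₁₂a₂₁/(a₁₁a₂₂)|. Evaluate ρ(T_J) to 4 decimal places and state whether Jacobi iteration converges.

a₁₂a₂₁/(a₁₁a₂₂) = (6)·(3) / ((3)·(-7)) = -0.857143
ρ = √|-0.857143| = √0.857143 = 0.9258
ρ < 1, so Jacobi converges

0.9258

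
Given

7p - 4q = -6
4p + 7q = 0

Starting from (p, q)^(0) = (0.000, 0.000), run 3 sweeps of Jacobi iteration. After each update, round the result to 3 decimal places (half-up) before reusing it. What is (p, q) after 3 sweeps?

(-0.577, 0.490)

Iteration 1:
  p = (-6 - (-4)·0.000) / (7) = -0.857
  q = (0 - (4)·0.000) / (7) = 0.000
Iteration 2:
  p = (-6 - (-4)·0.000) / (7) = -0.857
  q = (0 - (4)·-0.857) / (7) = 0.490
Iteration 3:
  p = (-6 - (-4)·0.490) / (7) = -0.577
  q = (0 - (4)·-0.857) / (7) = 0.490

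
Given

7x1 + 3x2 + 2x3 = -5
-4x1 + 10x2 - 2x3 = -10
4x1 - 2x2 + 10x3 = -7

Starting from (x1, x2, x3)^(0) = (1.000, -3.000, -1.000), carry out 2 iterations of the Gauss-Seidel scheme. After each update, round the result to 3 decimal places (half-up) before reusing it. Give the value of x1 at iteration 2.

0.000

Iteration 1:
  x1 = (-5 - (3)·-3.000 - (2)·-1.000) / (7) = 0.857
  x2 = (-10 - (-4)·0.857 - (-2)·-1.000) / (10) = -0.857
  x3 = (-7 - (4)·0.857 - (-2)·-0.857) / (10) = -1.214
Iteration 2:
  x1 = (-5 - (3)·-0.857 - (2)·-1.214) / (7) = 0.000
  x2 = (-10 - (-4)·0.000 - (-2)·-1.214) / (10) = -1.243
  x3 = (-7 - (4)·0.000 - (-2)·-1.243) / (10) = -0.949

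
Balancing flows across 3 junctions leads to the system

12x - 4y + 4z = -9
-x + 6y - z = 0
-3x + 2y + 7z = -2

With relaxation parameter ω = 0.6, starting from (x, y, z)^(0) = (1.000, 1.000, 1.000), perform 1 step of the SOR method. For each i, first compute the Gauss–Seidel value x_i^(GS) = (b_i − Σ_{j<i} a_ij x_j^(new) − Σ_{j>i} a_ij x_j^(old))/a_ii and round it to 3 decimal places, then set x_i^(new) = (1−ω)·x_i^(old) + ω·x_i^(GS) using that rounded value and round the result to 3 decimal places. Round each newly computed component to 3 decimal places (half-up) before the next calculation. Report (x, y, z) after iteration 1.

(-0.050, 0.495, 0.131)

Iteration 1:
  x: GS value = (-9 - (-4)·1.000 - (4)·1.000) / (12) = -0.750;  x ← (1−ω)·1.000 + ω·-0.750 = -0.050
  y: GS value = (0 - (-1)·-0.050 - (-1)·1.000) / (6) = 0.158;  y ← (1−ω)·1.000 + ω·0.158 = 0.495
  z: GS value = (-2 - (-3)·-0.050 - (2)·0.495) / (7) = -0.449;  z ← (1−ω)·1.000 + ω·-0.449 = 0.131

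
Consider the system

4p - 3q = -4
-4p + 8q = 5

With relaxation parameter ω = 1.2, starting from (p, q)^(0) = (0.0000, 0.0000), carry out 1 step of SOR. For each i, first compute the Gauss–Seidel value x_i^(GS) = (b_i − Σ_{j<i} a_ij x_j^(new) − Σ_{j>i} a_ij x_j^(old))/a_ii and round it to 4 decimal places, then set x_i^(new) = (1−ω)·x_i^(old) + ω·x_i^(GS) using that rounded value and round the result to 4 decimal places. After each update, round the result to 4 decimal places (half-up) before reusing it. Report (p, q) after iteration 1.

Iteration 1:
  p: GS value = (-4 - (-3)·0.0000) / (4) = -1.0000;  p ← (1−ω)·0.0000 + ω·-1.0000 = -1.2000
  q: GS value = (5 - (-4)·-1.2000) / (8) = 0.0250;  q ← (1−ω)·0.0000 + ω·0.0250 = 0.0300

(-1.2000, 0.0300)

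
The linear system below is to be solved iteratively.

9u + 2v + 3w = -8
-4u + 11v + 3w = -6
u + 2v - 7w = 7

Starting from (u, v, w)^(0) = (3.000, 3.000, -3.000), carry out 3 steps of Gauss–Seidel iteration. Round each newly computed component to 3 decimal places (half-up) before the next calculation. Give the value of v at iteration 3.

Iteration 1:
  u = (-8 - (2)·3.000 - (3)·-3.000) / (9) = -0.556
  v = (-6 - (-4)·-0.556 - (3)·-3.000) / (11) = 0.071
  w = (7 - (1)·-0.556 - (2)·0.071) / (-7) = -1.059
Iteration 2:
  u = (-8 - (2)·0.071 - (3)·-1.059) / (9) = -0.552
  v = (-6 - (-4)·-0.552 - (3)·-1.059) / (11) = -0.457
  w = (7 - (1)·-0.552 - (2)·-0.457) / (-7) = -1.209
Iteration 3:
  u = (-8 - (2)·-0.457 - (3)·-1.209) / (9) = -0.384
  v = (-6 - (-4)·-0.384 - (3)·-1.209) / (11) = -0.355
  w = (7 - (1)·-0.384 - (2)·-0.355) / (-7) = -1.156

-0.355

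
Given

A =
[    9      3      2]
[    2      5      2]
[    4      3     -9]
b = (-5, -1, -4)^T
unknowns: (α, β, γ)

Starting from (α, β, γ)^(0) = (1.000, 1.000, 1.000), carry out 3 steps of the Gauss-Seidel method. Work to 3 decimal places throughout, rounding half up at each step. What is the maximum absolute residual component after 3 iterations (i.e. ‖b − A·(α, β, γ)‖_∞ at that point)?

0.421

Iteration 1:
  α = (-5 - (3)·1.000 - (2)·1.000) / (9) = -1.111
  β = (-1 - (2)·-1.111 - (2)·1.000) / (5) = -0.156
  γ = (-4 - (4)·-1.111 - (3)·-0.156) / (-9) = -0.101
Iteration 2:
  α = (-5 - (3)·-0.156 - (2)·-0.101) / (9) = -0.481
  β = (-1 - (2)·-0.481 - (2)·-0.101) / (5) = 0.033
  γ = (-4 - (4)·-0.481 - (3)·0.033) / (-9) = 0.242
Iteration 3:
  α = (-5 - (3)·0.033 - (2)·0.242) / (9) = -0.620
  β = (-1 - (2)·-0.620 - (2)·0.242) / (5) = -0.049
  γ = (-4 - (4)·-0.620 - (3)·-0.049) / (-9) = 0.153
Residual b − A·x = (0.421, 0.179, 0.004); ∞-norm = 0.421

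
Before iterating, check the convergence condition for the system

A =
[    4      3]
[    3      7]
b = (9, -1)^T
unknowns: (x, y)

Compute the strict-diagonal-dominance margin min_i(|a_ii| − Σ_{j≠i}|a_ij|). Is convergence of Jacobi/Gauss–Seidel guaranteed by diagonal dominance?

row 1: |4| − (3) = 1
row 2: |7| − (3) = 4
minimum over rows = 1 → strictly diagonally dominant (convergence guaranteed)

1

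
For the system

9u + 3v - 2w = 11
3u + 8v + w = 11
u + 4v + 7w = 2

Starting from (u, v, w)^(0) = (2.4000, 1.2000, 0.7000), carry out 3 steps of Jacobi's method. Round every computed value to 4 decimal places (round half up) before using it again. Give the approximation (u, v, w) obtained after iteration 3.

Iteration 1:
  u = (11 - (3)·1.2000 - (-2)·0.7000) / (9) = 0.9778
  v = (11 - (3)·2.4000 - (1)·0.7000) / (8) = 0.3875
  w = (2 - (1)·2.4000 - (4)·1.2000) / (7) = -0.7429
Iteration 2:
  u = (11 - (3)·0.3875 - (-2)·-0.7429) / (9) = 0.9280
  v = (11 - (3)·0.9778 - (1)·-0.7429) / (8) = 1.1012
  w = (2 - (1)·0.9778 - (4)·0.3875) / (7) = -0.0754
Iteration 3:
  u = (11 - (3)·1.1012 - (-2)·-0.0754) / (9) = 0.8384
  v = (11 - (3)·0.9280 - (1)·-0.0754) / (8) = 1.0364
  w = (2 - (1)·0.9280 - (4)·1.1012) / (7) = -0.4761

(0.8384, 1.0364, -0.4761)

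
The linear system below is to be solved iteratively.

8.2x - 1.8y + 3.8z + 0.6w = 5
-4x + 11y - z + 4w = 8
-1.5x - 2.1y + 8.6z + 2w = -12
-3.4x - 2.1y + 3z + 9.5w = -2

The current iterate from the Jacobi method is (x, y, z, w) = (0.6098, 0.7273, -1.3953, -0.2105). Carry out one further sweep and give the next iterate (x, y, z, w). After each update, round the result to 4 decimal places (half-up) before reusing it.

(1.4314, 0.8987, -1.0624, 0.6091)

One sweep:
  x = (5 - (-1.8)·0.7273 - (3.8)·-1.3953 - (0.6)·-0.2105) / (8.2) = 1.4314
  y = (8 - (-4)·0.6098 - (-1)·-1.3953 - (4)·-0.2105) / (11) = 0.8987
  z = (-12 - (-1.5)·0.6098 - (-2.1)·0.7273 - (2)·-0.2105) / (8.6) = -1.0624
  w = (-2 - (-3.4)·0.6098 - (-2.1)·0.7273 - (3)·-1.3953) / (9.5) = 0.6091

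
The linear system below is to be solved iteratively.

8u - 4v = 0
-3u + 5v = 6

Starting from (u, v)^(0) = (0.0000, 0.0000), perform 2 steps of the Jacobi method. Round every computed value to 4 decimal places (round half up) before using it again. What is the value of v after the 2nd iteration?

1.2000

Iteration 1:
  u = (0 - (-4)·0.0000) / (8) = 0.0000
  v = (6 - (-3)·0.0000) / (5) = 1.2000
Iteration 2:
  u = (0 - (-4)·1.2000) / (8) = 0.6000
  v = (6 - (-3)·0.0000) / (5) = 1.2000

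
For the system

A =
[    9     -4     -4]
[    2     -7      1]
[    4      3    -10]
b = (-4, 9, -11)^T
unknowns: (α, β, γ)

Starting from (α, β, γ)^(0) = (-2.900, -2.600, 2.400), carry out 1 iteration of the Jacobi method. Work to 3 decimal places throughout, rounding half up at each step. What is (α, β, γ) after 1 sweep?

(-0.533, -1.771, -0.840)

Iteration 1:
  α = (-4 - (-4)·-2.600 - (-4)·2.400) / (9) = -0.533
  β = (9 - (2)·-2.900 - (1)·2.400) / (-7) = -1.771
  γ = (-11 - (4)·-2.900 - (3)·-2.600) / (-10) = -0.840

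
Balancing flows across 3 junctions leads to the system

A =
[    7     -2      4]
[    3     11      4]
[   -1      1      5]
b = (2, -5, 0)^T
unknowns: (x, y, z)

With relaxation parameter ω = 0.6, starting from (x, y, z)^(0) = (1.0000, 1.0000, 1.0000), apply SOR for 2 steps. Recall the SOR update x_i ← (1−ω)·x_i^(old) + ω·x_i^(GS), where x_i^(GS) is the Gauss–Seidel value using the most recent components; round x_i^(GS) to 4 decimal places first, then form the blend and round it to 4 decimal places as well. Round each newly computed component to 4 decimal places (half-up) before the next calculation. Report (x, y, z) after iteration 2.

(0.1446, -0.4608, 0.2594)

Iteration 1:
  x: GS value = (2 - (-2)·1.0000 - (4)·1.0000) / (7) = 0.0000;  x ← (1−ω)·1.0000 + ω·0.0000 = 0.4000
  y: GS value = (-5 - (3)·0.4000 - (4)·1.0000) / (11) = -0.9273;  y ← (1−ω)·1.0000 + ω·-0.9273 = -0.1564
  z: GS value = (0 - (-1)·0.4000 - (1)·-0.1564) / (5) = 0.1113;  z ← (1−ω)·1.0000 + ω·0.1113 = 0.4668
Iteration 2:
  x: GS value = (2 - (-2)·-0.1564 - (4)·0.4668) / (7) = -0.0257;  x ← (1−ω)·0.4000 + ω·-0.0257 = 0.1446
  y: GS value = (-5 - (3)·0.1446 - (4)·0.4668) / (11) = -0.6637;  y ← (1−ω)·-0.1564 + ω·-0.6637 = -0.4608
  z: GS value = (0 - (-1)·0.1446 - (1)·-0.4608) / (5) = 0.1211;  z ← (1−ω)·0.4668 + ω·0.1211 = 0.2594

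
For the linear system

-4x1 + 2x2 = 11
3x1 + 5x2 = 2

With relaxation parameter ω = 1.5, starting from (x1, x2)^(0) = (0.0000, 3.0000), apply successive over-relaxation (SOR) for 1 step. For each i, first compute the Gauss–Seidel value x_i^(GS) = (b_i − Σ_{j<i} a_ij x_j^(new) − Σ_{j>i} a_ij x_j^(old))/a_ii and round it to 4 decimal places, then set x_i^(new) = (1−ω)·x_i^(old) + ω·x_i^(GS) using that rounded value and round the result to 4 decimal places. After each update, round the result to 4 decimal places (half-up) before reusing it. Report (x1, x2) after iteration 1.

(-1.8750, 0.7875)

Iteration 1:
  x1: GS value = (11 - (2)·3.0000) / (-4) = -1.2500;  x1 ← (1−ω)·0.0000 + ω·-1.2500 = -1.8750
  x2: GS value = (2 - (3)·-1.8750) / (5) = 1.5250;  x2 ← (1−ω)·3.0000 + ω·1.5250 = 0.7875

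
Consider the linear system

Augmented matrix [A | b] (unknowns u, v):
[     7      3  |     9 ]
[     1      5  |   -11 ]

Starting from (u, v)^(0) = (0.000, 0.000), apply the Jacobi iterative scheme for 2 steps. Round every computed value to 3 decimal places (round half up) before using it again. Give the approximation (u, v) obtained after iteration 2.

(2.229, -2.457)

Iteration 1:
  u = (9 - (3)·0.000) / (7) = 1.286
  v = (-11 - (1)·0.000) / (5) = -2.200
Iteration 2:
  u = (9 - (3)·-2.200) / (7) = 2.229
  v = (-11 - (1)·1.286) / (5) = -2.457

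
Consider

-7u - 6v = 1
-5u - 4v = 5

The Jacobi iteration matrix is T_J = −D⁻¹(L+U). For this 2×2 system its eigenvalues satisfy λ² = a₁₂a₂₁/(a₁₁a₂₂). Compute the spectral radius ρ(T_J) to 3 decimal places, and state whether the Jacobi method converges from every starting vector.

1.035

a₁₂a₂₁/(a₁₁a₂₂) = (-6)·(-5) / ((-7)·(-4)) = 1.071429
ρ = √|1.071429| = √1.071429 = 1.035
ρ > 1, so Jacobi diverges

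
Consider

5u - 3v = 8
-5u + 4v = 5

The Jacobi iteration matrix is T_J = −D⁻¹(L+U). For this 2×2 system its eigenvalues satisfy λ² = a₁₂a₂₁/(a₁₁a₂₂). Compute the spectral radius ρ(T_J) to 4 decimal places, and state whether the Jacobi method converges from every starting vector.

0.8660

a₁₂a₂₁/(a₁₁a₂₂) = (-3)·(-5) / ((5)·(4)) = 0.750000
ρ = √|0.750000| = √0.750000 = 0.8660
ρ < 1, so Jacobi converges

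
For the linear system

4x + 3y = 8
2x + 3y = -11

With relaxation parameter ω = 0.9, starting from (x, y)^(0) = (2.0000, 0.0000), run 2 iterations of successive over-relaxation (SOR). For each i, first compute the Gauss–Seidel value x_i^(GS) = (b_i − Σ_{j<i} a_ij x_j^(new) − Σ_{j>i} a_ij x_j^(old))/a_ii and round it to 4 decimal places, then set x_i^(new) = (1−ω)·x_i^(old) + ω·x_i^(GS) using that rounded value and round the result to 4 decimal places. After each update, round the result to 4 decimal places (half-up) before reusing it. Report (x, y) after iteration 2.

(5.0375, -6.7725)

Iteration 1:
  x: GS value = (8 - (3)·0.0000) / (4) = 2.0000;  x ← (1−ω)·2.0000 + ω·2.0000 = 2.0000
  y: GS value = (-11 - (2)·2.0000) / (3) = -5.0000;  y ← (1−ω)·0.0000 + ω·-5.0000 = -4.5000
Iteration 2:
  x: GS value = (8 - (3)·-4.5000) / (4) = 5.3750;  x ← (1−ω)·2.0000 + ω·5.3750 = 5.0375
  y: GS value = (-11 - (2)·5.0375) / (3) = -7.0250;  y ← (1−ω)·-4.5000 + ω·-7.0250 = -6.7725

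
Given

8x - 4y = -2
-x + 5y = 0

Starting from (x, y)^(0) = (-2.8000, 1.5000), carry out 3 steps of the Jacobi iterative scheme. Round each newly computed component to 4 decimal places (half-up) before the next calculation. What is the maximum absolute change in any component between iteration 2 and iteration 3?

0.3300

Iteration 1:
  x = (-2 - (-4)·1.5000) / (8) = 0.5000
  y = (0 - (-1)·-2.8000) / (5) = -0.5600
Iteration 2:
  x = (-2 - (-4)·-0.5600) / (8) = -0.5300
  y = (0 - (-1)·0.5000) / (5) = 0.1000
Iteration 3:
  x = (-2 - (-4)·0.1000) / (8) = -0.2000
  y = (0 - (-1)·-0.5300) / (5) = -0.1060
Change: (0.3300, -0.2060) → max |·| = 0.3300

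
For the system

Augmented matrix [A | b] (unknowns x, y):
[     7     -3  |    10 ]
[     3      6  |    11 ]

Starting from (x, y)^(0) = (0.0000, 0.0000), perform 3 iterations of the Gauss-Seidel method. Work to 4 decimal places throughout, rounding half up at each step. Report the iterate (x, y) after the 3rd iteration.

Iteration 1:
  x = (10 - (-3)·0.0000) / (7) = 1.4286
  y = (11 - (3)·1.4286) / (6) = 1.1190
Iteration 2:
  x = (10 - (-3)·1.1190) / (7) = 1.9081
  y = (11 - (3)·1.9081) / (6) = 0.8793
Iteration 3:
  x = (10 - (-3)·0.8793) / (7) = 1.8054
  y = (11 - (3)·1.8054) / (6) = 0.9306

(1.8054, 0.9306)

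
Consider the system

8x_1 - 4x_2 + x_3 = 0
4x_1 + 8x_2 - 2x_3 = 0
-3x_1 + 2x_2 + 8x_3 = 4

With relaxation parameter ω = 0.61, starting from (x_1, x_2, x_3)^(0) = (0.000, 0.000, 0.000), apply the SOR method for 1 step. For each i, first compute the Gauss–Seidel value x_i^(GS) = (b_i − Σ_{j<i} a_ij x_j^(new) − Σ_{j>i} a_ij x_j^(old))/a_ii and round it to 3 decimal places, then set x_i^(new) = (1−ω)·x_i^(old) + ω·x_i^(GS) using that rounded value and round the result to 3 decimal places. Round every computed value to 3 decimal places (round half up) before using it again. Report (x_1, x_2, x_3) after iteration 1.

Iteration 1:
  x_1: GS value = (0 - (-4)·0.000 - (1)·0.000) / (8) = 0.000;  x_1 ← (1−ω)·0.000 + ω·0.000 = 0.000
  x_2: GS value = (0 - (4)·0.000 - (-2)·0.000) / (8) = 0.000;  x_2 ← (1−ω)·0.000 + ω·0.000 = 0.000
  x_3: GS value = (4 - (-3)·0.000 - (2)·0.000) / (8) = 0.500;  x_3 ← (1−ω)·0.000 + ω·0.500 = 0.305

(0.000, 0.000, 0.305)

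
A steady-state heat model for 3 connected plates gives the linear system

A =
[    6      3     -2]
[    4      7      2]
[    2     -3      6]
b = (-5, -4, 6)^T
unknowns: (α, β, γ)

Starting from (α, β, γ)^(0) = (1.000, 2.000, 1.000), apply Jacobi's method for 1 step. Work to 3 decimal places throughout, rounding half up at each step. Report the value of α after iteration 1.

Iteration 1:
  α = (-5 - (3)·2.000 - (-2)·1.000) / (6) = -1.500
  β = (-4 - (4)·1.000 - (2)·1.000) / (7) = -1.429
  γ = (6 - (2)·1.000 - (-3)·2.000) / (6) = 1.667

-1.500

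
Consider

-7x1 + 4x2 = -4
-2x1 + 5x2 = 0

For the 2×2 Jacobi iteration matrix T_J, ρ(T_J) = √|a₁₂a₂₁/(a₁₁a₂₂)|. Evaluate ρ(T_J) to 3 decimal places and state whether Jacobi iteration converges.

a₁₂a₂₁/(a₁₁a₂₂) = (4)·(-2) / ((-7)·(5)) = 0.228571
ρ = √|0.228571| = √0.228571 = 0.478
ρ < 1, so Jacobi converges

0.478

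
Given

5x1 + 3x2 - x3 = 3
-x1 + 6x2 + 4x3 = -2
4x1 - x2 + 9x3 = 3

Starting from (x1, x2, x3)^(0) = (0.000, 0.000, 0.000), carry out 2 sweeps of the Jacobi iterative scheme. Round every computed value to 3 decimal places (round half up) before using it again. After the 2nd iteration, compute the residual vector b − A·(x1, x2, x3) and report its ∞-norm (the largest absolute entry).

Iteration 1:
  x1 = (3 - (3)·0.000 - (-1)·0.000) / (5) = 0.600
  x2 = (-2 - (-1)·0.000 - (4)·0.000) / (6) = -0.333
  x3 = (3 - (4)·0.000 - (-1)·0.000) / (9) = 0.333
Iteration 2:
  x1 = (3 - (3)·-0.333 - (-1)·0.333) / (5) = 0.866
  x2 = (-2 - (-1)·0.600 - (4)·0.333) / (6) = -0.455
  x3 = (3 - (4)·0.600 - (-1)·-0.333) / (9) = 0.030
Residual b − A·x = (0.065, 1.476, -1.189); ∞-norm = 1.476

1.476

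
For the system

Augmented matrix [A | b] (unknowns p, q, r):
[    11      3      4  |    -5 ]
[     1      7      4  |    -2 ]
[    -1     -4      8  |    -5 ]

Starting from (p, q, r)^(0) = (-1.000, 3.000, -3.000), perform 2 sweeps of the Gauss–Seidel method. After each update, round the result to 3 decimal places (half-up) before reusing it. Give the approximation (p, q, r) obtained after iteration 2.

Iteration 1:
  p = (-5 - (3)·3.000 - (4)·-3.000) / (11) = -0.182
  q = (-2 - (1)·-0.182 - (4)·-3.000) / (7) = 1.455
  r = (-5 - (-1)·-0.182 - (-4)·1.455) / (8) = 0.080
Iteration 2:
  p = (-5 - (3)·1.455 - (4)·0.080) / (11) = -0.880
  q = (-2 - (1)·-0.880 - (4)·0.080) / (7) = -0.206
  r = (-5 - (-1)·-0.880 - (-4)·-0.206) / (8) = -0.838

(-0.880, -0.206, -0.838)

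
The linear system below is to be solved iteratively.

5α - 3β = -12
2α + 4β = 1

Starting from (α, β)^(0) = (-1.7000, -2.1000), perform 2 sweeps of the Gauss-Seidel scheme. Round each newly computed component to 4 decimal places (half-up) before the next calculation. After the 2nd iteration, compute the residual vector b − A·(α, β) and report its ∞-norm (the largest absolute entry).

Iteration 1:
  α = (-12 - (-3)·-2.1000) / (5) = -3.6600
  β = (1 - (2)·-3.6600) / (4) = 2.0800
Iteration 2:
  α = (-12 - (-3)·2.0800) / (5) = -1.1520
  β = (1 - (2)·-1.1520) / (4) = 0.8260
Residual b − A·x = (-3.7620, 0.0000); ∞-norm = 3.7620

3.7620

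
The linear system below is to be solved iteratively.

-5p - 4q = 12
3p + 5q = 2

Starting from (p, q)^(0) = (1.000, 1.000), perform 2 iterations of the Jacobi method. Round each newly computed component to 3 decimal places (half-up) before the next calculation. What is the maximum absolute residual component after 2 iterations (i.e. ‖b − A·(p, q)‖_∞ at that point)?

Iteration 1:
  p = (12 - (-4)·1.000) / (-5) = -3.200
  q = (2 - (3)·1.000) / (5) = -0.200
Iteration 2:
  p = (12 - (-4)·-0.200) / (-5) = -2.240
  q = (2 - (3)·-3.200) / (5) = 2.320
Residual b − A·x = (10.080, -2.880); ∞-norm = 10.080

10.080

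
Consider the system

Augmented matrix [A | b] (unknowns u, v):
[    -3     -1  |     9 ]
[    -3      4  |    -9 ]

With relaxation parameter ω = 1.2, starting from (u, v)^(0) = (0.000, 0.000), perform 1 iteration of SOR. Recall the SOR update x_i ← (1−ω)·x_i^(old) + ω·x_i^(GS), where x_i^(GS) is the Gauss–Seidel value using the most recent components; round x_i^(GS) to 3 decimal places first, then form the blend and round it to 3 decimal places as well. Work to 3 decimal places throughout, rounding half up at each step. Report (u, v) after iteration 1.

Iteration 1:
  u: GS value = (9 - (-1)·0.000) / (-3) = -3.000;  u ← (1−ω)·0.000 + ω·-3.000 = -3.600
  v: GS value = (-9 - (-3)·-3.600) / (4) = -4.950;  v ← (1−ω)·0.000 + ω·-4.950 = -5.940

(-3.600, -5.940)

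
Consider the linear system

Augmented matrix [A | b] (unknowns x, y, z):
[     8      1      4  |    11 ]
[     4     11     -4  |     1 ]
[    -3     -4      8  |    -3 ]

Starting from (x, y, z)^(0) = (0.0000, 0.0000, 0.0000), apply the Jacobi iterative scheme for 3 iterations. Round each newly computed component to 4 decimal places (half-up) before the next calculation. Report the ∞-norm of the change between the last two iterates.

Iteration 1:
  x = (11 - (1)·0.0000 - (4)·0.0000) / (8) = 1.3750
  y = (1 - (4)·0.0000 - (-4)·0.0000) / (11) = 0.0909
  z = (-3 - (-3)·0.0000 - (-4)·0.0000) / (8) = -0.3750
Iteration 2:
  x = (11 - (1)·0.0909 - (4)·-0.3750) / (8) = 1.5511
  y = (1 - (4)·1.3750 - (-4)·-0.3750) / (11) = -0.5455
  z = (-3 - (-3)·1.3750 - (-4)·0.0909) / (8) = 0.1861
Iteration 3:
  x = (11 - (1)·-0.5455 - (4)·0.1861) / (8) = 1.3501
  y = (1 - (4)·1.5511 - (-4)·0.1861) / (11) = -0.4055
  z = (-3 - (-3)·1.5511 - (-4)·-0.5455) / (8) = -0.0661
Change: (-0.2010, 0.1400, -0.2522) → max |·| = 0.2522

0.2522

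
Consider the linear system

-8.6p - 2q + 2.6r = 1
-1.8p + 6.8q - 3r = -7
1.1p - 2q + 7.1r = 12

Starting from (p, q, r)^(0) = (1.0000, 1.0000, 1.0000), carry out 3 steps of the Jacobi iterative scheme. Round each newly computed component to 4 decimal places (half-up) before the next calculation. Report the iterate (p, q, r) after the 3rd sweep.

(0.4252, -0.1863, 1.5438)

Iteration 1:
  p = (1 - (-2)·1.0000 - (2.6)·1.0000) / (-8.6) = -0.0465
  q = (-7 - (-1.8)·1.0000 - (-3)·1.0000) / (6.8) = -0.3235
  r = (12 - (1.1)·1.0000 - (-2)·1.0000) / (7.1) = 1.8169
Iteration 2:
  p = (1 - (-2)·-0.3235 - (2.6)·1.8169) / (-8.6) = 0.5082
  q = (-7 - (-1.8)·-0.0465 - (-3)·1.8169) / (6.8) = -0.2401
  r = (12 - (1.1)·-0.0465 - (-2)·-0.3235) / (7.1) = 1.6062
Iteration 3:
  p = (1 - (-2)·-0.2401 - (2.6)·1.6062) / (-8.6) = 0.4252
  q = (-7 - (-1.8)·0.5082 - (-3)·1.6062) / (6.8) = -0.1863
  r = (12 - (1.1)·0.5082 - (-2)·-0.2401) / (7.1) = 1.5438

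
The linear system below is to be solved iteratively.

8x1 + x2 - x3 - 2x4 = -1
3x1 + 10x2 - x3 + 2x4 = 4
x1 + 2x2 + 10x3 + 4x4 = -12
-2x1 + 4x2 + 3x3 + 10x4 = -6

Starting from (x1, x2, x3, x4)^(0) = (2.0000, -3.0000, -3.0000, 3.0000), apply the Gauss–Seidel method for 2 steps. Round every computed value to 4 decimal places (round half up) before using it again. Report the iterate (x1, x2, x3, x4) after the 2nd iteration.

(-0.2053, 0.1296, -1.4044, -0.2716)

Iteration 1:
  x1 = (-1 - (1)·-3.0000 - (-1)·-3.0000 - (-2)·3.0000) / (8) = 0.6250
  x2 = (4 - (3)·0.6250 - (-1)·-3.0000 - (2)·3.0000) / (10) = -0.6875
  x3 = (-12 - (1)·0.6250 - (2)·-0.6875 - (4)·3.0000) / (10) = -2.3250
  x4 = (-6 - (-2)·0.6250 - (4)·-0.6875 - (3)·-2.3250) / (10) = 0.4975
Iteration 2:
  x1 = (-1 - (1)·-0.6875 - (-1)·-2.3250 - (-2)·0.4975) / (8) = -0.2053
  x2 = (4 - (3)·-0.2053 - (-1)·-2.3250 - (2)·0.4975) / (10) = 0.1296
  x3 = (-12 - (1)·-0.2053 - (2)·0.1296 - (4)·0.4975) / (10) = -1.4044
  x4 = (-6 - (-2)·-0.2053 - (4)·0.1296 - (3)·-1.4044) / (10) = -0.2716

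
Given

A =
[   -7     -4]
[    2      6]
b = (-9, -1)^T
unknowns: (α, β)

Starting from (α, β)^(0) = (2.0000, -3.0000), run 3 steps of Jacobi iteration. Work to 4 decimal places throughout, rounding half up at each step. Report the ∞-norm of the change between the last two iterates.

0.4127

Iteration 1:
  α = (-9 - (-4)·-3.0000) / (-7) = 3.0000
  β = (-1 - (2)·2.0000) / (6) = -0.8333
Iteration 2:
  α = (-9 - (-4)·-0.8333) / (-7) = 1.7619
  β = (-1 - (2)·3.0000) / (6) = -1.1667
Iteration 3:
  α = (-9 - (-4)·-1.1667) / (-7) = 1.9524
  β = (-1 - (2)·1.7619) / (6) = -0.7540
Change: (0.1905, 0.4127) → max |·| = 0.4127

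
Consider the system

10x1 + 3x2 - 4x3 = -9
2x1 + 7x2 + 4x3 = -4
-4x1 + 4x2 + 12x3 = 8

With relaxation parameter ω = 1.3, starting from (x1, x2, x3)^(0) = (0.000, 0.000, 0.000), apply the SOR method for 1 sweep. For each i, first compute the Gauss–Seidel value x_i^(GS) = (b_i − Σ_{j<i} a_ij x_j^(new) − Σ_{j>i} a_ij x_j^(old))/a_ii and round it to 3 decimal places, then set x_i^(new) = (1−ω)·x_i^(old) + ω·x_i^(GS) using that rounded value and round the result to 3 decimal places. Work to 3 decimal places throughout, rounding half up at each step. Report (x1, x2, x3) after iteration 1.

(-1.170, -0.308, 0.493)

Iteration 1:
  x1: GS value = (-9 - (3)·0.000 - (-4)·0.000) / (10) = -0.900;  x1 ← (1−ω)·0.000 + ω·-0.900 = -1.170
  x2: GS value = (-4 - (2)·-1.170 - (4)·0.000) / (7) = -0.237;  x2 ← (1−ω)·0.000 + ω·-0.237 = -0.308
  x3: GS value = (8 - (-4)·-1.170 - (4)·-0.308) / (12) = 0.379;  x3 ← (1−ω)·0.000 + ω·0.379 = 0.493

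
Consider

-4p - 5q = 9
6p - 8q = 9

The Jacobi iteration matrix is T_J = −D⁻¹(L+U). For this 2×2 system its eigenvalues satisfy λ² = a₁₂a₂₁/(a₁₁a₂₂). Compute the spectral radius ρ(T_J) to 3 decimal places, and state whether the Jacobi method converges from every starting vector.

a₁₂a₂₁/(a₁₁a₂₂) = (-5)·(6) / ((-4)·(-8)) = -0.937500
ρ = √|-0.937500| = √0.937500 = 0.968
ρ < 1, so Jacobi converges

0.968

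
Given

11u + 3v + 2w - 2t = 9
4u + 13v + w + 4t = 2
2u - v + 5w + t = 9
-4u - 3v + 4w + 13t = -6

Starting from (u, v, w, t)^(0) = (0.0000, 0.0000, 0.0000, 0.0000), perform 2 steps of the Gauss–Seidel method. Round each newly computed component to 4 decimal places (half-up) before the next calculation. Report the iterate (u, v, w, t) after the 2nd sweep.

(0.4571, 0.1105, 1.7752, -0.8416)

Iteration 1:
  u = (9 - (3)·0.0000 - (2)·0.0000 - (-2)·0.0000) / (11) = 0.8182
  v = (2 - (4)·0.8182 - (1)·0.0000 - (4)·0.0000) / (13) = -0.0979
  w = (9 - (2)·0.8182 - (-1)·-0.0979 - (1)·0.0000) / (5) = 1.4531
  t = (-6 - (-4)·0.8182 - (-3)·-0.0979 - (4)·1.4531) / (13) = -0.6795
Iteration 2:
  u = (9 - (3)·-0.0979 - (2)·1.4531 - (-2)·-0.6795) / (11) = 0.4571
  v = (2 - (4)·0.4571 - (1)·1.4531 - (4)·-0.6795) / (13) = 0.1105
  w = (9 - (2)·0.4571 - (-1)·0.1105 - (1)·-0.6795) / (5) = 1.7752
  t = (-6 - (-4)·0.4571 - (-3)·0.1105 - (4)·1.7752) / (13) = -0.8416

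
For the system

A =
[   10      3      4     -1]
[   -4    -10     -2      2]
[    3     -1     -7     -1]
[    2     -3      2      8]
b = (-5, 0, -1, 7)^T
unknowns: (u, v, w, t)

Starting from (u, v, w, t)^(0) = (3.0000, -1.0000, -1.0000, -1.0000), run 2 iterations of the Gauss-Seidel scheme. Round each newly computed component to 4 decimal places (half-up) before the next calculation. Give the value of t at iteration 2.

Iteration 1:
  u = (-5 - (3)·-1.0000 - (4)·-1.0000 - (-1)·-1.0000) / (10) = 0.1000
  v = (0 - (-4)·0.1000 - (-2)·-1.0000 - (2)·-1.0000) / (-10) = -0.0400
  w = (-1 - (3)·0.1000 - (-1)·-0.0400 - (-1)·-1.0000) / (-7) = 0.3343
  t = (7 - (2)·0.1000 - (-3)·-0.0400 - (2)·0.3343) / (8) = 0.7514
Iteration 2:
  u = (-5 - (3)·-0.0400 - (4)·0.3343 - (-1)·0.7514) / (10) = -0.5466
  v = (0 - (-4)·-0.5466 - (-2)·0.3343 - (2)·0.7514) / (-10) = 0.3021
  w = (-1 - (3)·-0.5466 - (-1)·0.3021 - (-1)·0.7514) / (-7) = -0.2419
  t = (7 - (2)·-0.5466 - (-3)·0.3021 - (2)·-0.2419) / (8) = 1.1854

1.1854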